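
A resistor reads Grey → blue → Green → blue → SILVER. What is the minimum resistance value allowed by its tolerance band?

Grey → 8 (first significant figure)
Blue → 6 (second significant figure)
Green → 5 (third significant figure)
Blue → ×10^6 multiplier
Silver → ±10% tolerance
865 × 1000000 = 865000000 Ω
Minimum = 865000000 × (1 − 10/100) = 778500000 Ω.

778500000 Ω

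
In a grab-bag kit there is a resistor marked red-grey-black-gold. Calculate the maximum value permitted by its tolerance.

29.4 Ω

Red → 2 (first significant figure)
Grey → 8 (second significant figure)
Black → ×1 multiplier
Gold → ±5% tolerance
28 × 1 = 28 Ω
Maximum = 28 × (1 + 5/100) = 29.4 Ω.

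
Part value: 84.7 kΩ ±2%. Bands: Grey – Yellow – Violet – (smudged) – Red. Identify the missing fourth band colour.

84700 Ω = 847 × 10^2.
The fourth band is the multiplier, 10^2, which is red.

red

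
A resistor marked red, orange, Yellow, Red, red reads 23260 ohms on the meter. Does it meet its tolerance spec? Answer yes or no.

Red → 2 (first significant figure)
Orange → 3 (second significant figure)
Yellow → 4 (third significant figure)
Red → ×10^2 multiplier
Red → ±2% tolerance
234 × 100 = 23400 Ω
Allowed range: 22932 Ω to 23868 Ω.
23260 ohms lies inside that range.

yes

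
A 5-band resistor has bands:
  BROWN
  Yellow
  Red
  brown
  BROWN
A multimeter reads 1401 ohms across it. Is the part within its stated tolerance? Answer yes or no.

Brown → 1 (first significant figure)
Yellow → 4 (second significant figure)
Red → 2 (third significant figure)
Brown → ×10 multiplier
Brown → ±1% tolerance
142 × 10 = 1420 Ω
Allowed range: 1405.8 Ω to 1434.2 Ω.
1401 ohms lies outside that range.

no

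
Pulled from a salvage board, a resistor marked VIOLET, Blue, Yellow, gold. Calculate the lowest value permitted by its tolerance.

Violet → 7 (first significant figure)
Blue → 6 (second significant figure)
Yellow → ×10^4 multiplier
Gold → ±5% tolerance
76 × 10000 = 760000 Ω
Lowest = 760000 × (1 − 5/100) = 722000 Ω.

722000 Ω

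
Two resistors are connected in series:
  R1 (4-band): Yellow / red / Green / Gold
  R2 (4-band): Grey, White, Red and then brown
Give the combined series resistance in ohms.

4208900 Ω

R1: yellow, red → 42; green ×10^5 → 4200000 Ω.
R2: grey, white → 89; red ×10^2 → 8900 Ω.
Series: 4200000 + 8900 = 4208900 Ω.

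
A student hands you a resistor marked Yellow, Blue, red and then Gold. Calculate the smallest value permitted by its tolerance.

Yellow → 4 (first significant figure)
Blue → 6 (second significant figure)
Red → ×10^2 multiplier
Gold → ±5% tolerance
46 × 100 = 4600 Ω
Smallest = 4600 × (1 − 5/100) = 4370 Ω.

4370 Ω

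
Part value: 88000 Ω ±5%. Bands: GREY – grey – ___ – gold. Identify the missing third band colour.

orange

88000 Ω = 88 × 10^3.
The third band is the multiplier, 10^3, which is orange.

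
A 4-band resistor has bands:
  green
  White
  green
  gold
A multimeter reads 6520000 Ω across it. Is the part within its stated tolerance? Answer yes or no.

no

Green → 5 (first significant figure)
White → 9 (second significant figure)
Green → ×10^5 multiplier
Gold → ±5% tolerance
59 × 100000 = 5900000 Ω
Allowed range: 5605000 Ω to 6195000 Ω.
6520000 Ω lies outside that range.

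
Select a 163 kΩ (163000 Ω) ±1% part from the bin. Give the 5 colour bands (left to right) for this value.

brown, blue, orange, orange, brown

163000 Ω = 163 × 10^3.
1 → brown
6 → blue
3 → orange
Multiplier 10^3 → orange.
±1% tolerance → brown.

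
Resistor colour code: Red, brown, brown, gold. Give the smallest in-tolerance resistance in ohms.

Red → 2 (first significant figure)
Brown → 1 (second significant figure)
Brown → ×10 multiplier
Gold → ±5% tolerance
21 × 10 = 210 Ω
Smallest = 210 × (1 − 5/100) = 199.5 Ω.

199.5 Ω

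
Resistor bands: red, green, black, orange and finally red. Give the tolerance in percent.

±2%

The last band, red, is the tolerance band.
Red corresponds to ±2%.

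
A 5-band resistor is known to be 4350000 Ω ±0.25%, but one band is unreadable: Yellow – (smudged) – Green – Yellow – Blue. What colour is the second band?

orange

4350000 Ω = 435 × 10^4.
The second band gives digit 3 of the significand, and 3 is orange.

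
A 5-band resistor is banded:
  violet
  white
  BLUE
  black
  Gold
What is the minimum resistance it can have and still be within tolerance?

Violet → 7 (first significant figure)
White → 9 (second significant figure)
Blue → 6 (third significant figure)
Black → ×1 multiplier
Gold → ±5% tolerance
796 × 1 = 796 Ω
Minimum = 796 × (1 − 5/100) = 756.2 Ω.

756.2 Ω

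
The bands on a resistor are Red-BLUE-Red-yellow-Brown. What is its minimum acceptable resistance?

2593800 Ω

Red → 2 (first significant figure)
Blue → 6 (second significant figure)
Red → 2 (third significant figure)
Yellow → ×10^4 multiplier
Brown → ±1% tolerance
262 × 10000 = 2620000 Ω
Minimum = 2620000 × (1 − 1/100) = 2593800 Ω.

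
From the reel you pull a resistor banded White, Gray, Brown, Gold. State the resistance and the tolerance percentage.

980 Ω ±5%

White → 9 (first significant figure)
Grey → 8 (second significant figure)
Brown → ×10 multiplier
Gold → ±5% tolerance
98 × 10 = 980 Ω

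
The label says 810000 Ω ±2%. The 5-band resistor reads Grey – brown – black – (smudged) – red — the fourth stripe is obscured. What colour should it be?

orange

810000 Ω = 810 × 10^3.
The fourth band is the multiplier, 10^3, which is orange.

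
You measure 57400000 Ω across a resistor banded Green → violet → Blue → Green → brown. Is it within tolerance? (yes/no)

yes

Green → 5 (first significant figure)
Violet → 7 (second significant figure)
Blue → 6 (third significant figure)
Green → ×10^5 multiplier
Brown → ±1% tolerance
576 × 100000 = 57600000 Ω
Allowed range: 57024000 Ω to 58176000 Ω.
57400000 Ω lies inside that range.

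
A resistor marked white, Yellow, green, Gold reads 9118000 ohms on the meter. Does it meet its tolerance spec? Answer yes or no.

White → 9 (first significant figure)
Yellow → 4 (second significant figure)
Green → ×10^5 multiplier
Gold → ±5% tolerance
94 × 100000 = 9400000 Ω
Allowed range: 8930000 Ω to 9870000 Ω.
9118000 ohms lies inside that range.

yes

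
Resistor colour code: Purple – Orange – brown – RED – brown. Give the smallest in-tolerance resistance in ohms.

Violet → 7 (first significant figure)
Orange → 3 (second significant figure)
Brown → 1 (third significant figure)
Red → ×10^2 multiplier
Brown → ±1% tolerance
731 × 100 = 73100 Ω
Smallest = 73100 × (1 − 1/100) = 72369 Ω.

72369 Ω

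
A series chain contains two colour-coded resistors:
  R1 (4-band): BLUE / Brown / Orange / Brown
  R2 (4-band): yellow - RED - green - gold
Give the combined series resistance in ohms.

4261000 Ω

R1: blue, brown → 61; orange ×10^3 → 61000 Ω.
R2: yellow, red → 42; green ×10^5 → 4200000 Ω.
Series: 61000 + 4200000 = 4261000 Ω.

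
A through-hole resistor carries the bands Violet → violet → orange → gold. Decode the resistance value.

77000 Ω

Violet → 7 (first significant figure)
Violet → 7 (second significant figure)
Orange → ×10^3 multiplier
77 × 1000 = 77000 Ω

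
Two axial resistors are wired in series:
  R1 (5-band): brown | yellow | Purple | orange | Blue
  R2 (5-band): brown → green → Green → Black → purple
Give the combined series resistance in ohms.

147155 Ω

R1: brown, yellow, violet → 147; orange ×10^3 → 147000 Ω.
R2: brown, green, green → 155; black ×1 → 155 Ω.
Series: 147000 + 155 = 147155 Ω.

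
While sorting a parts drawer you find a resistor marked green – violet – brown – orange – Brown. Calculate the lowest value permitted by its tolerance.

Green → 5 (first significant figure)
Violet → 7 (second significant figure)
Brown → 1 (third significant figure)
Orange → ×10^3 multiplier
Brown → ±1% tolerance
571 × 1000 = 571000 Ω
Lowest = 571000 × (1 − 1/100) = 565290 Ω.

565290 Ω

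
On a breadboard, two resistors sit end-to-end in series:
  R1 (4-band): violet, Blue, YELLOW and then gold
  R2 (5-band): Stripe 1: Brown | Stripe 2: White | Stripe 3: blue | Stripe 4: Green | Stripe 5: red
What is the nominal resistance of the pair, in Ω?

R1: violet, blue → 76; yellow ×10^4 → 760000 Ω.
R2: brown, white, blue → 196; green ×10^5 → 19600000 Ω.
Series: 760000 + 19600000 = 20360000 Ω.

20360000 Ω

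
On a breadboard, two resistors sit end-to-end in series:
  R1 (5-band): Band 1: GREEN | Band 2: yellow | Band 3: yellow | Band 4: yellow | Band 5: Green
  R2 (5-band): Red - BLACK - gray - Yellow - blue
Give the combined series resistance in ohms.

7520000 Ω

R1: green, yellow, yellow → 544; yellow ×10^4 → 5440000 Ω.
R2: red, black, grey → 208; yellow ×10^4 → 2080000 Ω.
Series: 5440000 + 2080000 = 7520000 Ω.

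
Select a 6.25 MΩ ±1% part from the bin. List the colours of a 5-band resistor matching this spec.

6250000 Ω = 625 × 10^4.
6 → blue
2 → red
5 → green
Multiplier 10^4 → yellow.
±1% tolerance → brown.

blue, red, green, yellow, brown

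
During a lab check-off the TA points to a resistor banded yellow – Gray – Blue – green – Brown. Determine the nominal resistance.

48600000 Ω

Yellow → 4 (first significant figure)
Grey → 8 (second significant figure)
Blue → 6 (third significant figure)
Green → ×10^5 multiplier
486 × 100000 = 48600000 Ω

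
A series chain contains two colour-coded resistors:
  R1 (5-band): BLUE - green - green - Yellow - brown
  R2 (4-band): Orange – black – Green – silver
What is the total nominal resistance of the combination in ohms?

R1: blue, green, green → 655; yellow ×10^4 → 6550000 Ω.
R2: orange, black → 30; green ×10^5 → 3000000 Ω.
Series: 6550000 + 3000000 = 9550000 Ω.

9550000 Ω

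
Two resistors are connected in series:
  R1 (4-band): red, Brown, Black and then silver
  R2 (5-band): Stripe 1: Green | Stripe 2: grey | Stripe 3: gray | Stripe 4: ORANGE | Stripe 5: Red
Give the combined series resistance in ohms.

R1: red, brown → 21; black ×1 → 21 Ω.
R2: green, grey, grey → 588; orange ×10^3 → 588000 Ω.
Series: 21 + 588000 = 588021 Ω.

588021 Ω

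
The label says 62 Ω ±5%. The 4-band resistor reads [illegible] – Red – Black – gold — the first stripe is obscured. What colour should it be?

blue

62 Ω = 62 × 10^0.
The first band gives digit 6 of the significand, and 6 is blue.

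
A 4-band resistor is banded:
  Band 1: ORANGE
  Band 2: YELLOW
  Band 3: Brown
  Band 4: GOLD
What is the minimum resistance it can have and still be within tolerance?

Orange → 3 (first significant figure)
Yellow → 4 (second significant figure)
Brown → ×10 multiplier
Gold → ±5% tolerance
34 × 10 = 340 Ω
Minimum = 340 × (1 − 5/100) = 323 Ω.

323 Ω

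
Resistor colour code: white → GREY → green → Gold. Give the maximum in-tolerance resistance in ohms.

10290000 Ω

White → 9 (first significant figure)
Grey → 8 (second significant figure)
Green → ×10^5 multiplier
Gold → ±5% tolerance
98 × 100000 = 9800000 Ω
Maximum = 9800000 × (1 + 5/100) = 10290000 Ω.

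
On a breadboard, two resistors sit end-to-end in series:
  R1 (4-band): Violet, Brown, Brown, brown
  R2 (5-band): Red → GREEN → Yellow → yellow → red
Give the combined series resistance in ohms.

R1: violet, brown → 71; brown ×10 → 710 Ω.
R2: red, green, yellow → 254; yellow ×10^4 → 2540000 Ω.
Series: 710 + 2540000 = 2540710 Ω.

2540710 Ω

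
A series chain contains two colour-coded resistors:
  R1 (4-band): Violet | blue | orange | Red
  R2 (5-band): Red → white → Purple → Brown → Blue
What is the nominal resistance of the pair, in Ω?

78970 Ω

R1: violet, blue → 76; orange ×10^3 → 76000 Ω.
R2: red, white, violet → 297; brown ×10 → 2970 Ω.
Series: 76000 + 2970 = 78970 Ω.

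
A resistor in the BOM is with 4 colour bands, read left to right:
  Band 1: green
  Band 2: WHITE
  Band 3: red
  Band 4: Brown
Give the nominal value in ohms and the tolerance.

Green → 5 (first significant figure)
White → 9 (second significant figure)
Red → ×10^2 multiplier
Brown → ±1% tolerance
59 × 100 = 5900 Ω

5900 Ω ±1%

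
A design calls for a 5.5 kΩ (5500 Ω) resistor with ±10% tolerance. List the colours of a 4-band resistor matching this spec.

green, green, red, silver

5500 Ω = 55 × 10^2.
5 → green
5 → green
Multiplier 10^2 → red.
±10% tolerance → silver.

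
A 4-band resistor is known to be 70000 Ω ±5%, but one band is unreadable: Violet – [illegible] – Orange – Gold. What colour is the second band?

black

70000 Ω = 70 × 10^3.
The second band gives digit 0 of the significand, and 0 is black.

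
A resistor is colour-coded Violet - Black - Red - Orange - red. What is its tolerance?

±2%

The last band, red, is the tolerance band.
Red corresponds to ±2%.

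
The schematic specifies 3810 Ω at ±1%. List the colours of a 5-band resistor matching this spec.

3810 Ω = 381 × 10^1.
3 → orange
8 → grey
1 → brown
Multiplier 10^1 → brown.
±1% tolerance → brown.

orange, grey, brown, brown, brown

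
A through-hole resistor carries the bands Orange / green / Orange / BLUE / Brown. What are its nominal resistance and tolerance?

353000000 Ω ±1%

Orange → 3 (first significant figure)
Green → 5 (second significant figure)
Orange → 3 (third significant figure)
Blue → ×10^6 multiplier
Brown → ±1% tolerance
353 × 1000000 = 353000000 Ω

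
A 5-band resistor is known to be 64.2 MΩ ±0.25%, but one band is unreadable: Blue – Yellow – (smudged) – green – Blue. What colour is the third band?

red

64200000 Ω = 642 × 10^5.
The third band gives digit 2 of the significand, and 2 is red.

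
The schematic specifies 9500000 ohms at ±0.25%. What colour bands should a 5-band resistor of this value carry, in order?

9500000 Ω = 950 × 10^4.
9 → white
5 → green
0 → black
Multiplier 10^4 → yellow.
±0.25% tolerance → blue.

white, green, black, yellow, blue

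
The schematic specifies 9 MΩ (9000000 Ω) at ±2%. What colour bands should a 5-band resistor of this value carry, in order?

white, black, black, yellow, red

9000000 Ω = 900 × 10^4.
9 → white
0 → black
0 → black
Multiplier 10^4 → yellow.
±2% tolerance → red.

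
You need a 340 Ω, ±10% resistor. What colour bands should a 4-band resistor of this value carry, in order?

340 Ω = 34 × 10^1.
3 → orange
4 → yellow
Multiplier 10^1 → brown.
±10% tolerance → silver.

orange, yellow, brown, silver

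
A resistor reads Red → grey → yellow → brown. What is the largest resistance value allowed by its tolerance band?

Red → 2 (first significant figure)
Grey → 8 (second significant figure)
Yellow → ×10^4 multiplier
Brown → ±1% tolerance
28 × 10000 = 280000 Ω
Largest = 280000 × (1 + 1/100) = 282800 Ω.

282800 Ω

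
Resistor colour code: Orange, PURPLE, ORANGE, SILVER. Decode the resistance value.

37000 Ω

Orange → 3 (first significant figure)
Violet → 7 (second significant figure)
Orange → ×10^3 multiplier
37 × 1000 = 37000 Ω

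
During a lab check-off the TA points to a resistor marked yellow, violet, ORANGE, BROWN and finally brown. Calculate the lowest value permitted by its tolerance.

4682.7 Ω

Yellow → 4 (first significant figure)
Violet → 7 (second significant figure)
Orange → 3 (third significant figure)
Brown → ×10 multiplier
Brown → ±1% tolerance
473 × 10 = 4730 Ω
Lowest = 4730 × (1 − 1/100) = 4682.7 Ω.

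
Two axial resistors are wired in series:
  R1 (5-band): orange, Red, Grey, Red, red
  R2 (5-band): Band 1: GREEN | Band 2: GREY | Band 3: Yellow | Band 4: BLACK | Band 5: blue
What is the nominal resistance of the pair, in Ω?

33384 Ω

R1: orange, red, grey → 328; red ×10^2 → 32800 Ω.
R2: green, grey, yellow → 584; black ×1 → 584 Ω.
Series: 32800 + 584 = 33384 Ω.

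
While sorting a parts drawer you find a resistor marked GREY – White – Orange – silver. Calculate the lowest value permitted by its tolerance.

80100 Ω

Grey → 8 (first significant figure)
White → 9 (second significant figure)
Orange → ×10^3 multiplier
Silver → ±10% tolerance
89 × 1000 = 89000 Ω
Lowest = 89000 × (1 − 10/100) = 80100 Ω.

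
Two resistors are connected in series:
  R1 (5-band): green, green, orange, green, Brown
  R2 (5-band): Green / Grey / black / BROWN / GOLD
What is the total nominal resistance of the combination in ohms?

55305800 Ω

R1: green, green, orange → 553; green ×10^5 → 55300000 Ω.
R2: green, grey, black → 580; brown ×10 → 5800 Ω.
Series: 55300000 + 5800 = 55305800 Ω.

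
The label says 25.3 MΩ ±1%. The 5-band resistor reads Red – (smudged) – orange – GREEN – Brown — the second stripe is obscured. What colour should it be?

green

25300000 Ω = 253 × 10^5.
The second band gives digit 5 of the significand, and 5 is green.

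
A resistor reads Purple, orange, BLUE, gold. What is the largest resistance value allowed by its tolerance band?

76650000 Ω

Violet → 7 (first significant figure)
Orange → 3 (second significant figure)
Blue → ×10^6 multiplier
Gold → ±5% tolerance
73 × 1000000 = 73000000 Ω
Largest = 73000000 × (1 + 5/100) = 76650000 Ω.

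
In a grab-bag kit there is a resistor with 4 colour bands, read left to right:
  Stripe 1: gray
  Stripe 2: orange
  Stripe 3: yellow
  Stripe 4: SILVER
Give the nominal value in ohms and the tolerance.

Grey → 8 (first significant figure)
Orange → 3 (second significant figure)
Yellow → ×10^4 multiplier
Silver → ±10% tolerance
83 × 10000 = 830000 Ω

830000 Ω ±10%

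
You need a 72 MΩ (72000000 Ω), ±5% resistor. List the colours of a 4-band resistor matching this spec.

violet, red, blue, gold

72000000 Ω = 72 × 10^6.
7 → violet
2 → red
Multiplier 10^6 → blue.
±5% tolerance → gold.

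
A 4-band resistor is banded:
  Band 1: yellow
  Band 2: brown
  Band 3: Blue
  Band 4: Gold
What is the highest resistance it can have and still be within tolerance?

43050000 Ω

Yellow → 4 (first significant figure)
Brown → 1 (second significant figure)
Blue → ×10^6 multiplier
Gold → ±5% tolerance
41 × 1000000 = 41000000 Ω
Highest = 41000000 × (1 + 5/100) = 43050000 Ω.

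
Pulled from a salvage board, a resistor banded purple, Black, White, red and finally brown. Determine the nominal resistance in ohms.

Violet → 7 (first significant figure)
Black → 0 (second significant figure)
White → 9 (third significant figure)
Red → ×10^2 multiplier
709 × 100 = 70900 Ω

70900 Ω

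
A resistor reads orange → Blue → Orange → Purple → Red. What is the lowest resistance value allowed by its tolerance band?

Orange → 3 (first significant figure)
Blue → 6 (second significant figure)
Orange → 3 (third significant figure)
Violet → ×10^7 multiplier
Red → ±2% tolerance
363 × 10000000 = 3630000000 Ω
Lowest = 3630000000 × (1 − 2/100) = 3557400000 Ω.

3557400000 Ω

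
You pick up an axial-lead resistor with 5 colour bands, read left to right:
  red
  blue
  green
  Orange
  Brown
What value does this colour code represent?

265000 Ω

Red → 2 (first significant figure)
Blue → 6 (second significant figure)
Green → 5 (third significant figure)
Orange → ×10^3 multiplier
265 × 1000 = 265000 Ω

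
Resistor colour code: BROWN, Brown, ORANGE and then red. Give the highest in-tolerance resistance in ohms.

Brown → 1 (first significant figure)
Brown → 1 (second significant figure)
Orange → ×10^3 multiplier
Red → ±2% tolerance
11 × 1000 = 11000 Ω
Highest = 11000 × (1 + 2/100) = 11220 Ω.

11220 Ω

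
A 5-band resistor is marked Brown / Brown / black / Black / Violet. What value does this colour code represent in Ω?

Brown → 1 (first significant figure)
Brown → 1 (second significant figure)
Black → 0 (third significant figure)
Black → ×1 multiplier
110 × 1 = 110 Ω

110 Ω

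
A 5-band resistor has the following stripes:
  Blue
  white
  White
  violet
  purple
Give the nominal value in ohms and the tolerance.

Blue → 6 (first significant figure)
White → 9 (second significant figure)
White → 9 (third significant figure)
Violet → ×10^7 multiplier
Violet → ±0.1% tolerance
699 × 10000000 = 6990000000 Ω

6990000000 Ω ±0.1%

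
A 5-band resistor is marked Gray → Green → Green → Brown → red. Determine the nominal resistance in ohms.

Grey → 8 (first significant figure)
Green → 5 (second significant figure)
Green → 5 (third significant figure)
Brown → ×10 multiplier
855 × 10 = 8550 Ω

8550 Ω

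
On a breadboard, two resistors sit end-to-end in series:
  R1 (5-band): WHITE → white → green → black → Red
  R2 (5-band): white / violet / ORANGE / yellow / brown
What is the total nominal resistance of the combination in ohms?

R1: white, white, green → 995; black ×1 → 995 Ω.
R2: white, violet, orange → 973; yellow ×10^4 → 9730000 Ω.
Series: 995 + 9730000 = 9730995 Ω.

9730995 Ω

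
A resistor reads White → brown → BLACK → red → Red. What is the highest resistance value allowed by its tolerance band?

White → 9 (first significant figure)
Brown → 1 (second significant figure)
Black → 0 (third significant figure)
Red → ×10^2 multiplier
Red → ±2% tolerance
910 × 100 = 91000 Ω
Highest = 91000 × (1 + 2/100) = 92820 Ω.

92820 Ω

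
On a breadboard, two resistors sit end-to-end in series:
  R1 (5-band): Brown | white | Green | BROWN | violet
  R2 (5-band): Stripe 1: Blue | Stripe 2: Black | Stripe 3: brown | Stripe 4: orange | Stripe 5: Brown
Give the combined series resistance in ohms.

602950 Ω

R1: brown, white, green → 195; brown ×10 → 1950 Ω.
R2: blue, black, brown → 601; orange ×10^3 → 601000 Ω.
Series: 1950 + 601000 = 602950 Ω.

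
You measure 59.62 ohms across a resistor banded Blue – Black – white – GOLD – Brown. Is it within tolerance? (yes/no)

no

Blue → 6 (first significant figure)
Black → 0 (second significant figure)
White → 9 (third significant figure)
Gold → ×0.1 multiplier
Brown → ±1% tolerance
609 × 0.1 = 60.9 Ω
Allowed range: 60.291 Ω to 61.509 Ω.
59.62 ohms lies outside that range.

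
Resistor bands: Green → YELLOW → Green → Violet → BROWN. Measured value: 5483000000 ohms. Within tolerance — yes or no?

yes

Green → 5 (first significant figure)
Yellow → 4 (second significant figure)
Green → 5 (third significant figure)
Violet → ×10^7 multiplier
Brown → ±1% tolerance
545 × 10000000 = 5450000000 Ω
Allowed range: 5395500000 Ω to 5504500000 Ω.
5483000000 ohms lies inside that range.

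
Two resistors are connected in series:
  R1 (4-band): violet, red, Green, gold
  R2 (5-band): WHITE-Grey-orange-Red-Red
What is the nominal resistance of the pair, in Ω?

7298300 Ω

R1: violet, red → 72; green ×10^5 → 7200000 Ω.
R2: white, grey, orange → 983; red ×10^2 → 98300 Ω.
Series: 7200000 + 98300 = 7298300 Ω.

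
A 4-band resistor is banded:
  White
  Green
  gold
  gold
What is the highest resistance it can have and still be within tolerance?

9.975 Ω

White → 9 (first significant figure)
Green → 5 (second significant figure)
Gold → ×0.1 multiplier
Gold → ±5% tolerance
95 × 0.1 = 9.5 Ω
Highest = 9.5 × (1 + 5/100) = 9.975 Ω.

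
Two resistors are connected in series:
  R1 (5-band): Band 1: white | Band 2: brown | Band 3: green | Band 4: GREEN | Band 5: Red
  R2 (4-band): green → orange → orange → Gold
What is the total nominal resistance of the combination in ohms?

91553000 Ω

R1: white, brown, green → 915; green ×10^5 → 91500000 Ω.
R2: green, orange → 53; orange ×10^3 → 53000 Ω.
Series: 91500000 + 53000 = 91553000 Ω.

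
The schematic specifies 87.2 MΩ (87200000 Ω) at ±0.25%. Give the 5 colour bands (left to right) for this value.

87200000 Ω = 872 × 10^5.
8 → grey
7 → violet
2 → red
Multiplier 10^5 → green.
±0.25% tolerance → blue.

grey, violet, red, green, blue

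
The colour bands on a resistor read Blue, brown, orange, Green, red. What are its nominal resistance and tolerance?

Blue → 6 (first significant figure)
Brown → 1 (second significant figure)
Orange → 3 (third significant figure)
Green → ×10^5 multiplier
Red → ±2% tolerance
613 × 100000 = 61300000 Ω

61300000 Ω ±2%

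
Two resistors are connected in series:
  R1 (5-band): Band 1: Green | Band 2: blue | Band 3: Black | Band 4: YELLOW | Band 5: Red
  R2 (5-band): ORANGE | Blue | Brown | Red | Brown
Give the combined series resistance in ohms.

R1: green, blue, black → 560; yellow ×10^4 → 5600000 Ω.
R2: orange, blue, brown → 361; red ×10^2 → 36100 Ω.
Series: 5600000 + 36100 = 5636100 Ω.

5636100 Ω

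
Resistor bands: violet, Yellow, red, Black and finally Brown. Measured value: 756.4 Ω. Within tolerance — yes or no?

Violet → 7 (first significant figure)
Yellow → 4 (second significant figure)
Red → 2 (third significant figure)
Black → ×1 multiplier
Brown → ±1% tolerance
742 × 1 = 742 Ω
Allowed range: 734.58 Ω to 749.42 Ω.
756.4 Ω lies outside that range.

no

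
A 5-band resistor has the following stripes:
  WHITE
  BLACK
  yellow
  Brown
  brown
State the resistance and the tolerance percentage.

9040 Ω ±1%

White → 9 (first significant figure)
Black → 0 (second significant figure)
Yellow → 4 (third significant figure)
Brown → ×10 multiplier
Brown → ±1% tolerance
904 × 10 = 9040 Ω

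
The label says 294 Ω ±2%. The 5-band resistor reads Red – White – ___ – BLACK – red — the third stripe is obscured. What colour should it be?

294 Ω = 294 × 10^0.
The third band gives digit 4 of the significand, and 4 is yellow.

yellow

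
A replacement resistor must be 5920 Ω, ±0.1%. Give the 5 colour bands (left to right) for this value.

5920 Ω = 592 × 10^1.
5 → green
9 → white
2 → red
Multiplier 10^1 → brown.
±0.1% tolerance → violet.

green, white, red, brown, violet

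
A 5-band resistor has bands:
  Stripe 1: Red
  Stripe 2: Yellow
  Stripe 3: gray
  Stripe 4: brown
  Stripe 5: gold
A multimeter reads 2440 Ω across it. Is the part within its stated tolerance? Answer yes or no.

Red → 2 (first significant figure)
Yellow → 4 (second significant figure)
Grey → 8 (third significant figure)
Brown → ×10 multiplier
Gold → ±5% tolerance
248 × 10 = 2480 Ω
Allowed range: 2356 Ω to 2604 Ω.
2440 Ω lies inside that range.

yes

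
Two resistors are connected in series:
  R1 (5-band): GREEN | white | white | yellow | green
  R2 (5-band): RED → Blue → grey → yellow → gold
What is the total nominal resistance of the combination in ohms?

R1: green, white, white → 599; yellow ×10^4 → 5990000 Ω.
R2: red, blue, grey → 268; yellow ×10^4 → 2680000 Ω.
Series: 5990000 + 2680000 = 8670000 Ω.

8670000 Ω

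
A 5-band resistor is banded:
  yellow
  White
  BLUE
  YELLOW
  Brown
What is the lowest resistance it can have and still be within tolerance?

4910400 Ω

Yellow → 4 (first significant figure)
White → 9 (second significant figure)
Blue → 6 (third significant figure)
Yellow → ×10^4 multiplier
Brown → ±1% tolerance
496 × 10000 = 4960000 Ω
Lowest = 4960000 × (1 − 1/100) = 4910400 Ω.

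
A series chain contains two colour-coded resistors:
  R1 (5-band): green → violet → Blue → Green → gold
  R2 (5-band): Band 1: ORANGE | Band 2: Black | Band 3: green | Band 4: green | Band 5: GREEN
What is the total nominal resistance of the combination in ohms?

88100000 Ω

R1: green, violet, blue → 576; green ×10^5 → 57600000 Ω.
R2: orange, black, green → 305; green ×10^5 → 30500000 Ω.
Series: 57600000 + 30500000 = 88100000 Ω.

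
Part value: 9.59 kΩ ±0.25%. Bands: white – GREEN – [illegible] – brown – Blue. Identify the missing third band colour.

9590 Ω = 959 × 10^1.
The third band gives digit 9 of the significand, and 9 is white.

white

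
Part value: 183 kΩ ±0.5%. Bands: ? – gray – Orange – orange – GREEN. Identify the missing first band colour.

183000 Ω = 183 × 10^3.
The first band gives digit 1 of the significand, and 1 is brown.

brown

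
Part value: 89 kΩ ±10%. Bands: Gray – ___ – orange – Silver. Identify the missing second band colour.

white

89000 Ω = 89 × 10^3.
The second band gives digit 9 of the significand, and 9 is white.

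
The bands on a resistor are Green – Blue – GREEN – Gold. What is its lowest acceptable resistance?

5320000 Ω

Green → 5 (first significant figure)
Blue → 6 (second significant figure)
Green → ×10^5 multiplier
Gold → ±5% tolerance
56 × 100000 = 5600000 Ω
Lowest = 5600000 × (1 − 5/100) = 5320000 Ω.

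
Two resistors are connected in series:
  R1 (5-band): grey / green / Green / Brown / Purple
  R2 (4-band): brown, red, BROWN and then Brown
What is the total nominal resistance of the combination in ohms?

R1: grey, green, green → 855; brown ×10 → 8550 Ω.
R2: brown, red → 12; brown ×10 → 120 Ω.
Series: 8550 + 120 = 8670 Ω.

8670 Ω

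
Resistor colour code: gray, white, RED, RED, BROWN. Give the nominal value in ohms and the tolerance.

89200 Ω ±1%

Grey → 8 (first significant figure)
White → 9 (second significant figure)
Red → 2 (third significant figure)
Red → ×10^2 multiplier
Brown → ±1% tolerance
892 × 100 = 89200 Ω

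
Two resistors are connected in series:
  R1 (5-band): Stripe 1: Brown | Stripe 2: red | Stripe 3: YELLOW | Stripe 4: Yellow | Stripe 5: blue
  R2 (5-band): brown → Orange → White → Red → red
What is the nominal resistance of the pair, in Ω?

1253900 Ω

R1: brown, red, yellow → 124; yellow ×10^4 → 1240000 Ω.
R2: brown, orange, white → 139; red ×10^2 → 13900 Ω.
Series: 1240000 + 13900 = 1253900 Ω.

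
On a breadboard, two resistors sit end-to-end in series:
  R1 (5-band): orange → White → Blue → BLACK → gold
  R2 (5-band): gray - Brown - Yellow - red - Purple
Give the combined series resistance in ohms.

81796 Ω

R1: orange, white, blue → 396; black ×1 → 396 Ω.
R2: grey, brown, yellow → 814; red ×10^2 → 81400 Ω.
Series: 396 + 81400 = 81796 Ω.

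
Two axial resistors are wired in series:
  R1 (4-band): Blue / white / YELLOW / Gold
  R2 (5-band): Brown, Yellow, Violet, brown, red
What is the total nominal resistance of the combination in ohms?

R1: blue, white → 69; yellow ×10^4 → 690000 Ω.
R2: brown, yellow, violet → 147; brown ×10 → 1470 Ω.
Series: 690000 + 1470 = 691470 Ω.

691470 Ω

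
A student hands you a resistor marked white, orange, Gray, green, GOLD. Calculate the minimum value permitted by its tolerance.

White → 9 (first significant figure)
Orange → 3 (second significant figure)
Grey → 8 (third significant figure)
Green → ×10^5 multiplier
Gold → ±5% tolerance
938 × 100000 = 93800000 Ω
Minimum = 93800000 × (1 − 5/100) = 89110000 Ω.

89110000 Ω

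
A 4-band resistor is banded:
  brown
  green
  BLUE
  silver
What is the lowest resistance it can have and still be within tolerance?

13500000 Ω

Brown → 1 (first significant figure)
Green → 5 (second significant figure)
Blue → ×10^6 multiplier
Silver → ±10% tolerance
15 × 1000000 = 15000000 Ω
Lowest = 15000000 × (1 − 10/100) = 13500000 Ω.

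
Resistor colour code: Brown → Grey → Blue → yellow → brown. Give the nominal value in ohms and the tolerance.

Brown → 1 (first significant figure)
Grey → 8 (second significant figure)
Blue → 6 (third significant figure)
Yellow → ×10^4 multiplier
Brown → ±1% tolerance
186 × 10000 = 1860000 Ω

1860000 Ω ±1%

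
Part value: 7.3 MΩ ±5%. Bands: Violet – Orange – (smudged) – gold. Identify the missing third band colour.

green

7300000 Ω = 73 × 10^5.
The third band is the multiplier, 10^5, which is green.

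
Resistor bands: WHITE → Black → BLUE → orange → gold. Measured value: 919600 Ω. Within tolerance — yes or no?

White → 9 (first significant figure)
Black → 0 (second significant figure)
Blue → 6 (third significant figure)
Orange → ×10^3 multiplier
Gold → ±5% tolerance
906 × 1000 = 906000 Ω
Allowed range: 860700 Ω to 951300 Ω.
919600 Ω lies inside that range.

yes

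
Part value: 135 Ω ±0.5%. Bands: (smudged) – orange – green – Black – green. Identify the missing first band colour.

brown

135 Ω = 135 × 10^0.
The first band gives digit 1 of the significand, and 1 is brown.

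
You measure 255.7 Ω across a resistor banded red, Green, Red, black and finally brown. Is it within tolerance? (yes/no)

no

Red → 2 (first significant figure)
Green → 5 (second significant figure)
Red → 2 (third significant figure)
Black → ×1 multiplier
Brown → ±1% tolerance
252 × 1 = 252 Ω
Allowed range: 249.48 Ω to 254.52 Ω.
255.7 Ω lies outside that range.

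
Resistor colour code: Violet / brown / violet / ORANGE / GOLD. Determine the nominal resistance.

717000 Ω

Violet → 7 (first significant figure)
Brown → 1 (second significant figure)
Violet → 7 (third significant figure)
Orange → ×10^3 multiplier
717 × 1000 = 717000 Ω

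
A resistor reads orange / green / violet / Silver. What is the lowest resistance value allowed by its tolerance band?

315000000 Ω

Orange → 3 (first significant figure)
Green → 5 (second significant figure)
Violet → ×10^7 multiplier
Silver → ±10% tolerance
35 × 10000000 = 350000000 Ω
Lowest = 350000000 × (1 − 10/100) = 315000000 Ω.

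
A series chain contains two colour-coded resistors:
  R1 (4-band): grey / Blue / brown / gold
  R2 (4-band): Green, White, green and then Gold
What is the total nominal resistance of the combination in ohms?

5900860 Ω

R1: grey, blue → 86; brown ×10 → 860 Ω.
R2: green, white → 59; green ×10^5 → 5900000 Ω.
Series: 860 + 5900000 = 5900860 Ω.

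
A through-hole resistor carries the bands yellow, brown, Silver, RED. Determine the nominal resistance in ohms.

Yellow → 4 (first significant figure)
Brown → 1 (second significant figure)
Silver → ×0.01 multiplier
41 × 0.01 = 0.41 Ω

0.41 Ω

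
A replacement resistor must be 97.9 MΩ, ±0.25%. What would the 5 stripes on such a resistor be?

97900000 Ω = 979 × 10^5.
9 → white
7 → violet
9 → white
Multiplier 10^5 → green.
±0.25% tolerance → blue.

white, violet, white, green, blue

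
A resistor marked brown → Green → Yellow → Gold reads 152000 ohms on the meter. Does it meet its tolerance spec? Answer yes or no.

yes

Brown → 1 (first significant figure)
Green → 5 (second significant figure)
Yellow → ×10^4 multiplier
Gold → ±5% tolerance
15 × 10000 = 150000 Ω
Allowed range: 142500 Ω to 157500 Ω.
152000 ohms lies inside that range.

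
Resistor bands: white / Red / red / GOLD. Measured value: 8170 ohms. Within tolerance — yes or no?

White → 9 (first significant figure)
Red → 2 (second significant figure)
Red → ×10^2 multiplier
Gold → ±5% tolerance
92 × 100 = 9200 Ω
Allowed range: 8740 Ω to 9660 Ω.
8170 ohms lies outside that range.

no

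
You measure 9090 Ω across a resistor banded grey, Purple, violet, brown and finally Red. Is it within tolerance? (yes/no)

no

Grey → 8 (first significant figure)
Violet → 7 (second significant figure)
Violet → 7 (third significant figure)
Brown → ×10 multiplier
Red → ±2% tolerance
877 × 10 = 8770 Ω
Allowed range: 8594.6 Ω to 8945.4 Ω.
9090 Ω lies outside that range.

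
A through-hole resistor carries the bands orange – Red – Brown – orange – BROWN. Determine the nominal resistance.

Orange → 3 (first significant figure)
Red → 2 (second significant figure)
Brown → 1 (third significant figure)
Orange → ×10^3 multiplier
321 × 1000 = 321000 Ω

321000 Ω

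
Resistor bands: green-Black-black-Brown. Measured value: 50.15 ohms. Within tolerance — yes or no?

yes

Green → 5 (first significant figure)
Black → 0 (second significant figure)
Black → ×1 multiplier
Brown → ±1% tolerance
50 × 1 = 50 Ω
Allowed range: 49.5 Ω to 50.5 Ω.
50.15 ohms lies inside that range.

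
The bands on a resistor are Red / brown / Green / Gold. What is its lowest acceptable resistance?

1995000 Ω

Red → 2 (first significant figure)
Brown → 1 (second significant figure)
Green → ×10^5 multiplier
Gold → ±5% tolerance
21 × 100000 = 2100000 Ω
Lowest = 2100000 × (1 − 5/100) = 1995000 Ω.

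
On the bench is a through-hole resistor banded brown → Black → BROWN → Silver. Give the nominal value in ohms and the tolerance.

100 Ω ±10%

Brown → 1 (first significant figure)
Black → 0 (second significant figure)
Brown → ×10 multiplier
Silver → ±10% tolerance
10 × 10 = 100 Ω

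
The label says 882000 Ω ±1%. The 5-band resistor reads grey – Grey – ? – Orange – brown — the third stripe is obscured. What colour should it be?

882000 Ω = 882 × 10^3.
The third band gives digit 2 of the significand, and 2 is red.

red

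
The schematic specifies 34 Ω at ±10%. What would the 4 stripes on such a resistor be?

orange, yellow, black, silver

34 Ω = 34 × 10^0.
3 → orange
4 → yellow
Multiplier 10^0 → black.
±10% tolerance → silver.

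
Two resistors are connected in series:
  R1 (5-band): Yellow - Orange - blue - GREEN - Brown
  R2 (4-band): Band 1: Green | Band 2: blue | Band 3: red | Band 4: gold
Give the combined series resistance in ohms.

R1: yellow, orange, blue → 436; green ×10^5 → 43600000 Ω.
R2: green, blue → 56; red ×10^2 → 5600 Ω.
Series: 43600000 + 5600 = 43605600 Ω.

43605600 Ω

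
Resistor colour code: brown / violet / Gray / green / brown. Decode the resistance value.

Brown → 1 (first significant figure)
Violet → 7 (second significant figure)
Grey → 8 (third significant figure)
Green → ×10^5 multiplier
178 × 100000 = 17800000 Ω

17800000 Ω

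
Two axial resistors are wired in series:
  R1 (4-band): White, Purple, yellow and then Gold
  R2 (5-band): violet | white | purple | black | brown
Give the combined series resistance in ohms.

R1: white, violet → 97; yellow ×10^4 → 970000 Ω.
R2: violet, white, violet → 797; black ×1 → 797 Ω.
Series: 970000 + 797 = 970797 Ω.

970797 Ω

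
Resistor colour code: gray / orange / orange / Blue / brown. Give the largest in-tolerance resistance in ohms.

841330000 Ω

Grey → 8 (first significant figure)
Orange → 3 (second significant figure)
Orange → 3 (third significant figure)
Blue → ×10^6 multiplier
Brown → ±1% tolerance
833 × 1000000 = 833000000 Ω
Largest = 833000000 × (1 + 1/100) = 841330000 Ω.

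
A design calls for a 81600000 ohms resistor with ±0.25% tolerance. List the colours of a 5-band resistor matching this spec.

grey, brown, blue, green, blue

81600000 Ω = 816 × 10^5.
8 → grey
1 → brown
6 → blue
Multiplier 10^5 → green.
±0.25% tolerance → blue.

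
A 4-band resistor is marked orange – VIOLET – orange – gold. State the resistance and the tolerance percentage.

Orange → 3 (first significant figure)
Violet → 7 (second significant figure)
Orange → ×10^3 multiplier
Gold → ±5% tolerance
37 × 1000 = 37000 Ω

37000 Ω ±5%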